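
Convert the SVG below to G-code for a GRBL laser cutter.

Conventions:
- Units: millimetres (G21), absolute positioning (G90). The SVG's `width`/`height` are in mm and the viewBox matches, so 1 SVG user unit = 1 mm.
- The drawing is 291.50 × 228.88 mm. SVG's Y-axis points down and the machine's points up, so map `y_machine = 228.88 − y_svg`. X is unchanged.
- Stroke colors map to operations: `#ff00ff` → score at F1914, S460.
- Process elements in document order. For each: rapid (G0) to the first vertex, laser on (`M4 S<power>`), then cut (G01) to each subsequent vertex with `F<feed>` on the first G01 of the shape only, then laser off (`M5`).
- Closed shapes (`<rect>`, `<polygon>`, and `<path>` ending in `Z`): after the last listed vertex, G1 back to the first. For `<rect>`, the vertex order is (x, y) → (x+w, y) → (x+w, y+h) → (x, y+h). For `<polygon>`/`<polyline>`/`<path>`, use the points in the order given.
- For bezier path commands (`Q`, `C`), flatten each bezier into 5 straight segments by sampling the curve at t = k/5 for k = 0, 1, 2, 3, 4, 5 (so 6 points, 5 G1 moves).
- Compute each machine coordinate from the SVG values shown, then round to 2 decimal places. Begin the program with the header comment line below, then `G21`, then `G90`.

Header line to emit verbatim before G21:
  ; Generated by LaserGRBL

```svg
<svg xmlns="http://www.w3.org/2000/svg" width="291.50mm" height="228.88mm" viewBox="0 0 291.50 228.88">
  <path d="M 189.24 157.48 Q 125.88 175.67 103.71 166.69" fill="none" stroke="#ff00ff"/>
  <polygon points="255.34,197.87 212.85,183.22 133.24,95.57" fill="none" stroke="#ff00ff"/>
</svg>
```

; Generated by LaserGRBL
G21
G90
G0 X189.24 Y71.40
M4 S460
G01 X165.54 Y65.21 F1914
G01 X145.14 Y61.20
G01 X128.04 Y59.35
G01 X114.23 Y59.68
G01 X103.71 Y62.19
M5
G0 X255.34 Y31.01
M4 S460
G01 X212.85 Y45.66 F1914
G01 X133.24 Y133.31
G01 X255.34 Y31.01
M5

Since the viewBox matches the mm dimensions, user units are millimetres directly. The only transform is the Y-flip y_m = 228.88 − y_svg.

Shape 1 is a quadratic bezier drawn with `<path>`. Its stroke #ff00ff means score at S460, F1914. After flipping Y the toolpath is (189.24,71.40) → (165.54,65.21) → (145.14,61.20) → (128.04,59.35) → (114.23,59.68) → (103.71,62.19).

Shape 2 is a closed polygon drawn with `<polygon>`. Its stroke #ff00ff means score at S460, F1914. After flipping Y the toolpath is (255.34,31.01) → (212.85,45.66) → (133.24,133.31) → (255.34,31.01), returning to the start.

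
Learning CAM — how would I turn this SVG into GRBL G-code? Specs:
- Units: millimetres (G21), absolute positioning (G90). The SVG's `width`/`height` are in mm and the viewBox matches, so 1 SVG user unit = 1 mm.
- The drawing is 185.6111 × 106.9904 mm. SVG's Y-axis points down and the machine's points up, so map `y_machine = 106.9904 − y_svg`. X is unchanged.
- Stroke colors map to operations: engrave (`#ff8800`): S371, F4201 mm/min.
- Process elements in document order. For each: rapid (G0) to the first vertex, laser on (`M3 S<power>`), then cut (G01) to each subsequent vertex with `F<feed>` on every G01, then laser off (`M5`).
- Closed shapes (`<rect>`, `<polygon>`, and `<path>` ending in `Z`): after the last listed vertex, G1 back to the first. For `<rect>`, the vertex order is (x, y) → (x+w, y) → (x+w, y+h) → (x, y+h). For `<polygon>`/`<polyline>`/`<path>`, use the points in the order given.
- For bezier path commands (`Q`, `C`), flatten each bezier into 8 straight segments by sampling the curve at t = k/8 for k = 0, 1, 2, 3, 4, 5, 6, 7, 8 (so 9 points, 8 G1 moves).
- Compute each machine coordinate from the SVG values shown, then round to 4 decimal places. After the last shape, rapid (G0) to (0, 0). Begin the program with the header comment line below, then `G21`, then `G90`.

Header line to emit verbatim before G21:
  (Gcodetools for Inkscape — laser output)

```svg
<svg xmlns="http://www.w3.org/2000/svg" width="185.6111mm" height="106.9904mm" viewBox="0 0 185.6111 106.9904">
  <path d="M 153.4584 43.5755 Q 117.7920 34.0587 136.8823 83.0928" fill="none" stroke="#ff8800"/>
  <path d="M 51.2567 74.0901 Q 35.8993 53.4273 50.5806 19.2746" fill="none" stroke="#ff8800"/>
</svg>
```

(Gcodetools for Inkscape — laser output)
G21
G90
G0 X153.4584 Y63.4149
M3 S371
G01 X145.3974 Y64.8792 F4201
G01 X139.0475 Y64.5139 F4201
G01 X134.4088 Y62.3188 F4201
G01 X131.4812 Y58.2940 F4201
G01 X130.2647 Y52.4395 F4201
G01 X130.7594 Y44.7552 F4201
G01 X132.9653 Y35.2413 F4201
G01 X136.8823 Y23.8976 F4201
M5
G0 X51.2567 Y32.9003
M3 S371
G01 X47.8867 Y38.2768 F4201
G01 X45.4554 Y44.0748 F4201
G01 X43.9628 Y50.2944 F4201
G01 X43.4090 Y56.9356 F4201
G01 X43.7938 Y63.9983 F4201
G01 X45.1174 Y71.4826 F4201
G01 X47.3796 Y79.3884 F4201
G01 X50.5806 Y87.7158 F4201
M5
G0 X0.0000 Y0.0000

1 u = 1 mm; y_m = 106.9904 − y.

[1] `<path>` quadratic bezier, #ff8800→engrave S371 F4201: (153.4584,63.4149) → (145.3974,64.8792) → (139.0475,64.5139) → (134.4088,62.3188) → (131.4812,58.2940) → (130.2647,52.4395) → (130.7594,44.7552) → (132.9653,35.2413) → (136.8823,23.8976)

[2] `<path>` quadratic bezier, #ff8800→engrave S371 F4201: (51.2567,32.9003) → (47.8867,38.2768) → (45.4554,44.0748) → (43.9628,50.2944) → (43.4090,56.9356) → (43.7938,63.9983) → (45.1174,71.4826) → (47.3796,79.3884) → (50.5806,87.7158)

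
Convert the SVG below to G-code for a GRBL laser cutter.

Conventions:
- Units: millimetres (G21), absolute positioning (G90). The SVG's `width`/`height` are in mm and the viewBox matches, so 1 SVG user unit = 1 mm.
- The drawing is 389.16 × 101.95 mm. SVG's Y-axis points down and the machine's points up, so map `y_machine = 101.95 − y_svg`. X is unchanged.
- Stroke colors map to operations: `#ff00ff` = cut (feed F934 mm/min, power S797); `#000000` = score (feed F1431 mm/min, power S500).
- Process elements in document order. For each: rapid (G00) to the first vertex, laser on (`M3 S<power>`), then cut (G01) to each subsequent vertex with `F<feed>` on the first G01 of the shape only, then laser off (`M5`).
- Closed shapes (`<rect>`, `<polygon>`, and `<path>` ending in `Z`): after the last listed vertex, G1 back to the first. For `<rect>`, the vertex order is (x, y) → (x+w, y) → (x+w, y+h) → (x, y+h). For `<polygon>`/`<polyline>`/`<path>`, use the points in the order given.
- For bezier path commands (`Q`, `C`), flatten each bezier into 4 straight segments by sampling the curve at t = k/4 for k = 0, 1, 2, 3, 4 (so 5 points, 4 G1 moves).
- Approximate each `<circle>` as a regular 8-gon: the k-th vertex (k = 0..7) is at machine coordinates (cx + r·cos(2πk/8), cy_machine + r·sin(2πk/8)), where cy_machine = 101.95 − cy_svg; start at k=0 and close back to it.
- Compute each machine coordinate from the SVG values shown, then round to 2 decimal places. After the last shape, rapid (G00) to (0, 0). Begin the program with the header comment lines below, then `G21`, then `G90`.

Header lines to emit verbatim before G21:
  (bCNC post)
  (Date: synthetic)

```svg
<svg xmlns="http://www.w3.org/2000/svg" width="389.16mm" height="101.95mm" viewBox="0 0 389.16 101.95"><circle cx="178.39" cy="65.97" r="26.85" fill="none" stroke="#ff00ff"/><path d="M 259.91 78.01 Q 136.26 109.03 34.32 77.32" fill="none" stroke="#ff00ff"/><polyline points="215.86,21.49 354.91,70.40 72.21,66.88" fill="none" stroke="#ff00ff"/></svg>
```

(bCNC post)
(Date: synthetic)
G21
G90
G00 X205.24 Y35.98
M3 S797
G01 X197.38 Y54.97 F934
G01 X178.39 Y62.83
G01 X159.40 Y54.97
G01 X151.54 Y35.98
G01 X159.40 Y16.99
G01 X178.39 Y9.13
G01 X197.38 Y16.99
G01 X205.24 Y35.98
M5
G00 X259.91 Y23.94
M3 S797
G01 X199.44 Y12.35 F934
G01 X141.69 Y8.60
G01 X86.65 Y12.70
G01 X34.32 Y24.63
M5
G00 X215.86 Y80.46
M3 S797
G01 X354.91 Y31.55 F934
G01 X72.21 Y35.07
M5
G00 X0.00 Y0.00

viewBox `0 0 389.16 101.95` with mm width/height → 1 unit = 1 mm. Flip: y_m = 101.95 − y_svg.

**Shape 1** — `<circle>` circle, stroke `#ff00ff` → cut (S797, F934). Machine vertices: (205.24,35.98) → (197.38,54.97) → (178.39,62.83) → (159.40,54.97) → (151.54,35.98) → (159.40,16.99) → (178.39,9.13) → (197.38,16.99) → (205.24,35.98). Closed: final G1 returns to the first vertex.

**Shape 2** — `<path>` quadratic bezier, stroke `#ff00ff` → cut (S797, F934). Control points (SVG): P0=(259.91,78.01), P1=(136.26,109.03), P2=(34.32,77.32); sampled at t=k/4. Machine vertices: (259.91,23.94) → (199.44,12.35) → (141.69,8.60) → (86.65,12.70) → (34.32,24.63). Open path.

**Shape 3** — `<polyline>` open polyline, stroke `#ff00ff` → cut (S797, F934). Machine vertices: (215.86,80.46) → (354.91,31.55) → (72.21,35.07). Open path.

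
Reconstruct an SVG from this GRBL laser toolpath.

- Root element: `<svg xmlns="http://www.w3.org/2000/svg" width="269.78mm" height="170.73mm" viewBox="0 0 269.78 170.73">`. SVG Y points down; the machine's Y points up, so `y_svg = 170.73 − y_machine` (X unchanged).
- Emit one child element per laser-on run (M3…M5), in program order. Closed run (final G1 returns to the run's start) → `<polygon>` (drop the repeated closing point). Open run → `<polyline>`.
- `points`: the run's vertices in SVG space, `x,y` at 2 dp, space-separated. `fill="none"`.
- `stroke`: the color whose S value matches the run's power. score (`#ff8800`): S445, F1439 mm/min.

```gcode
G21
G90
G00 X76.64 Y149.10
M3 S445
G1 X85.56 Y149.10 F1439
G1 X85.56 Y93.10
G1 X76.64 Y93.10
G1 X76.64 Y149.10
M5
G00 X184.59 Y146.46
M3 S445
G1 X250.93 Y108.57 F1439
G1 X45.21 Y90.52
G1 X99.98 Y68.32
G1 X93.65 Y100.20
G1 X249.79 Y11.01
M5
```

<svg xmlns="http://www.w3.org/2000/svg" width="269.78mm" height="170.73mm" viewBox="0 0 269.78 170.73">
  <polygon points="76.64,21.63 85.56,21.63 85.56,77.63 76.64,77.63" fill="none" stroke="#ff8800"/>
  <polyline points="184.59,24.27 250.93,62.16 45.21,80.21 99.98,102.41 93.65,70.53 249.79,159.72" fill="none" stroke="#ff8800"/>
</svg>

Machine Y-up, SVG Y-down with viewBox height 170.73, so y_svg = 170.73 − y_machine; X carries over. Every run uses S445, so all elements get stroke `#ff8800` (score).

Run 1: The run returns to its start, so emit a `<polygon>` with points (Y-flipped): 76.64,21.63 85.56,21.63 85.56,77.63 76.64,77.63.

Run 2: The run is open, so emit a `<polyline>` with points (Y-flipped): 184.59,24.27 250.93,62.16 45.21,80.21 99.98,102.41 93.65,70.53 249.79,159.72.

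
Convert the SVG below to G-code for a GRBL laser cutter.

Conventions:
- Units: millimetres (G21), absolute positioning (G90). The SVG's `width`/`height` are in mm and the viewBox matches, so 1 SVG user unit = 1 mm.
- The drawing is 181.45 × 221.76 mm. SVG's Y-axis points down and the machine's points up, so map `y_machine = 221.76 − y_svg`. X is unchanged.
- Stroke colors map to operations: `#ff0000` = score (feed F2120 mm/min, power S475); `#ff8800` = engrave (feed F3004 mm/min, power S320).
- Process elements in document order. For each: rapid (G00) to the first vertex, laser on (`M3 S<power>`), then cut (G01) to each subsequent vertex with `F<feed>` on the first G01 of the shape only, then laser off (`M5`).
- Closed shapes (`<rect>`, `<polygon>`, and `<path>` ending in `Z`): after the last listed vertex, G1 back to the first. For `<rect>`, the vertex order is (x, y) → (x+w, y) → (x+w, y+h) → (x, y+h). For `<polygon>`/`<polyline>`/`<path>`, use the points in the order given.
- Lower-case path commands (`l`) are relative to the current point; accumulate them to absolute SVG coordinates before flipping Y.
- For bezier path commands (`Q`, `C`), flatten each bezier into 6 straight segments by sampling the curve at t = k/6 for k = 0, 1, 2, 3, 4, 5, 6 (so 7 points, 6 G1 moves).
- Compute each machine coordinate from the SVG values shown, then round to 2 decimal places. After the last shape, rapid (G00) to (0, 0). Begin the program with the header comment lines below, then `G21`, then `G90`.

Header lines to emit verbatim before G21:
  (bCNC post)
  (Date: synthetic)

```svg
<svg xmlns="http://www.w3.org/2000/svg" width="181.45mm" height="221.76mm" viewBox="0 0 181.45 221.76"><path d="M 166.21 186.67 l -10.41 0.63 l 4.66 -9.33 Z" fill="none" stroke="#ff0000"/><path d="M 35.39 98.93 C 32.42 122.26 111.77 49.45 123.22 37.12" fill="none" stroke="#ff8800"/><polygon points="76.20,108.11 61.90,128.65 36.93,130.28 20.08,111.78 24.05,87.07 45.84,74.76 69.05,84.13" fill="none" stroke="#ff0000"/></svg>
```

viewBox `0 0 181.45 221.76` with mm width/height → 1 unit = 1 mm. Flip: y_m = 221.76 − y_svg.

**Shape 1** — `<path>` regular polygon, stroke `#ff0000` → score (S475, F2120). Machine vertices: (166.21,35.09) → (155.80,34.46) → (160.46,43.79) → (166.21,35.09). Closed: final G1 returns to the first vertex.

**Shape 2** — `<path>` cubic bezier, stroke `#ff8800` → engrave (S320, F3004). Control points (SVG): P0=(35.39,98.93), P1=(32.42,122.26), P2=(111.77,49.45), P3=(123.22,37.12); sampled at t=k/6. Machine vertices: (35.39,122.83) → (40.07,118.45) → (54.30,125.75) → (73.90,140.36) → (94.70,157.95) → (112.53,174.16) → (123.22,184.64). Open path.

**Shape 3** — `<polygon>` regular polygon, stroke `#ff0000` → score (S475, F2120). Machine vertices: (76.20,113.65) → (61.90,93.11) → (36.93,91.48) → (20.08,109.98) → (24.05,134.69) → (45.84,147.00) → (69.05,137.63) → (76.20,113.65). Closed: final G1 returns to the first vertex.

(bCNC post)
(Date: synthetic)
G21
G90
G00 X166.21 Y35.09
M3 S475
G01 X155.80 Y34.46 F2120
G01 X160.46 Y43.79
G01 X166.21 Y35.09
M5
G00 X35.39 Y122.83
M3 S320
G01 X40.07 Y118.45 F3004
G01 X54.30 Y125.75
G01 X73.90 Y140.36
G01 X94.70 Y157.95
G01 X112.53 Y174.16
G01 X123.22 Y184.64
M5
G00 X76.20 Y113.65
M3 S475
G01 X61.90 Y93.11 F2120
G01 X36.93 Y91.48
G01 X20.08 Y109.98
G01 X24.05 Y134.69
G01 X45.84 Y147.00
G01 X69.05 Y137.63
G01 X76.20 Y113.65
M5
G00 X0.00 Y0.00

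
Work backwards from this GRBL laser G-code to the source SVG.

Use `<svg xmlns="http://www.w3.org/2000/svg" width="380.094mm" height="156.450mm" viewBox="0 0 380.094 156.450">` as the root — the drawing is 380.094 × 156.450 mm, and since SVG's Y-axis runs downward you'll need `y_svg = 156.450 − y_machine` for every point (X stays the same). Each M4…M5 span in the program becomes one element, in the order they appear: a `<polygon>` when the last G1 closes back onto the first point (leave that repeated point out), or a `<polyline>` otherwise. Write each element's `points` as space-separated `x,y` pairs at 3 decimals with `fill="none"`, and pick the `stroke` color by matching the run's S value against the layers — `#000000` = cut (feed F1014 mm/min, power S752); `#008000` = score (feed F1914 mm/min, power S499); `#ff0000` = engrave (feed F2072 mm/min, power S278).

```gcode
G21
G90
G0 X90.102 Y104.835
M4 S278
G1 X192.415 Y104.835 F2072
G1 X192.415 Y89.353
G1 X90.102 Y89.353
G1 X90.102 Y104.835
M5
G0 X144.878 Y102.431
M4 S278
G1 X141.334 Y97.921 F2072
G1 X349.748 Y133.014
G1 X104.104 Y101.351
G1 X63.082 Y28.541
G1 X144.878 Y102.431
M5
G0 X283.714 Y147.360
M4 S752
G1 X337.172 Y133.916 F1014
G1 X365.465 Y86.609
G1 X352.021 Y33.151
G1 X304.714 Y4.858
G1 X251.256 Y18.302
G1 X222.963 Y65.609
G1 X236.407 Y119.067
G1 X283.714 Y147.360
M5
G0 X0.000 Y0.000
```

Machine Y-up, SVG Y-down with viewBox height 156.450, so y_svg = 156.450 − y_machine; X carries over.

Run 1: the run's S278 means `#ff0000` (engrave). The run returns to its start, so emit a `<polygon>` with points (Y-flipped): 90.102,51.615 192.415,51.615 192.415,67.097 90.102,67.097.

Run 2: the run's S278 means `#ff0000` (engrave). The run returns to its start, so emit a `<polygon>` with points (Y-flipped): 144.878,54.019 141.334,58.529 349.748,23.436 104.104,55.099 63.082,127.909.

Run 3: power S752 maps to stroke `#000000` (cut). The run returns to its start, so emit a `<polygon>` with points (Y-flipped): 283.714,9.090 337.172,22.534 365.465,69.841 352.021,123.299 304.714,151.592 251.256,138.148 222.963,90.841 236.407,37.383.

<svg xmlns="http://www.w3.org/2000/svg" width="380.094mm" height="156.450mm" viewBox="0 0 380.094 156.450">
  <polygon points="90.102,51.615 192.415,51.615 192.415,67.097 90.102,67.097" fill="none" stroke="#ff0000"/>
  <polygon points="144.878,54.019 141.334,58.529 349.748,23.436 104.104,55.099 63.082,127.909" fill="none" stroke="#ff0000"/>
  <polygon points="283.714,9.090 337.172,22.534 365.465,69.841 352.021,123.299 304.714,151.592 251.256,138.148 222.963,90.841 236.407,37.383" fill="none" stroke="#000000"/>
</svg>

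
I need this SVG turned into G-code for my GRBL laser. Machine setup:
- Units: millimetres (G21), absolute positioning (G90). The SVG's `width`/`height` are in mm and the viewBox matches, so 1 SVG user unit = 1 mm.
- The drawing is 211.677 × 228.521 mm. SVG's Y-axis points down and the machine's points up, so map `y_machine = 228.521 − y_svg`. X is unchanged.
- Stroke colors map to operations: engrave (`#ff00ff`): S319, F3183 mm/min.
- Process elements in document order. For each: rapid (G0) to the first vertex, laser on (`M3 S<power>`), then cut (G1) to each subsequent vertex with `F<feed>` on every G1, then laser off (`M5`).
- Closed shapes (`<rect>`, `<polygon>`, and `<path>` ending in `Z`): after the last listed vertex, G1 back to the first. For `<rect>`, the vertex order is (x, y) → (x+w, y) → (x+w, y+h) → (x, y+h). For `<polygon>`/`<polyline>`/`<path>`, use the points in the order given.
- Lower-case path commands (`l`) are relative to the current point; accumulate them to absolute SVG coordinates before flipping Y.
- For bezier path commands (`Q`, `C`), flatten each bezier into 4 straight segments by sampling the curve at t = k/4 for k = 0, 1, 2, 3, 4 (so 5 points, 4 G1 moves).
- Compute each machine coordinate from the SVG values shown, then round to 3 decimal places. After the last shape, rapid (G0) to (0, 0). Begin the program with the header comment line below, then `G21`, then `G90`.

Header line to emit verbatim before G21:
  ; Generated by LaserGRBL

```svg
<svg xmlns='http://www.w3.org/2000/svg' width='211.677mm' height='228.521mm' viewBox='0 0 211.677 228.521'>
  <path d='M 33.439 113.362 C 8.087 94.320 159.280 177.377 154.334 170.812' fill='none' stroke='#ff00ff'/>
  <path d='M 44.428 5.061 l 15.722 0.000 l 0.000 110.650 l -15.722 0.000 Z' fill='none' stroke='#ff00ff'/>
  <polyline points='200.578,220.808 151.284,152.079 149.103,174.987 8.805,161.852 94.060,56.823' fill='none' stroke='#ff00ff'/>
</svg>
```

; Generated by LaserGRBL
G21
G90
G0 X33.439 Y115.159
M3 S319
G1 X42.329 Y113.293 F3183
G1 X86.234 Y91.113 F3183
G1 X133.966 Y66.594 F3183
G1 X154.334 Y57.709 F3183
M5
G0 X44.428 Y223.460
M3 S319
G1 X60.150 Y223.460 F3183
G1 X60.150 Y112.810 F3183
G1 X44.428 Y112.810 F3183
G1 X44.428 Y223.460 F3183
M5
G0 X200.578 Y7.713
M3 S319
G1 X151.284 Y76.442 F3183
G1 X149.103 Y53.534 F3183
G1 X8.805 Y66.669 F3183
G1 X94.060 Y171.698 F3183
M5
G0 X0.000 Y0.000

1 u = 1 mm; y_m = 228.521 − y.

[1] `<path>` cubic bezier, #ff00ff→engrave S319 F3183: (33.439,115.159) → (42.329,113.293) → (86.234,91.113) → (133.966,66.594) → (154.334,57.709)

[2] `<path>` rectangle, #ff00ff→engrave S319 F3183: (44.428,223.460) → (60.150,223.460) → (60.150,112.810) → (44.428,112.810) → (44.428,223.460) (closed)

[3] `<polyline>` open polyline, #ff00ff→engrave S319 F3183: (200.578,7.713) → (151.284,76.442) → (149.103,53.534) → (8.805,66.669) → (94.060,171.698)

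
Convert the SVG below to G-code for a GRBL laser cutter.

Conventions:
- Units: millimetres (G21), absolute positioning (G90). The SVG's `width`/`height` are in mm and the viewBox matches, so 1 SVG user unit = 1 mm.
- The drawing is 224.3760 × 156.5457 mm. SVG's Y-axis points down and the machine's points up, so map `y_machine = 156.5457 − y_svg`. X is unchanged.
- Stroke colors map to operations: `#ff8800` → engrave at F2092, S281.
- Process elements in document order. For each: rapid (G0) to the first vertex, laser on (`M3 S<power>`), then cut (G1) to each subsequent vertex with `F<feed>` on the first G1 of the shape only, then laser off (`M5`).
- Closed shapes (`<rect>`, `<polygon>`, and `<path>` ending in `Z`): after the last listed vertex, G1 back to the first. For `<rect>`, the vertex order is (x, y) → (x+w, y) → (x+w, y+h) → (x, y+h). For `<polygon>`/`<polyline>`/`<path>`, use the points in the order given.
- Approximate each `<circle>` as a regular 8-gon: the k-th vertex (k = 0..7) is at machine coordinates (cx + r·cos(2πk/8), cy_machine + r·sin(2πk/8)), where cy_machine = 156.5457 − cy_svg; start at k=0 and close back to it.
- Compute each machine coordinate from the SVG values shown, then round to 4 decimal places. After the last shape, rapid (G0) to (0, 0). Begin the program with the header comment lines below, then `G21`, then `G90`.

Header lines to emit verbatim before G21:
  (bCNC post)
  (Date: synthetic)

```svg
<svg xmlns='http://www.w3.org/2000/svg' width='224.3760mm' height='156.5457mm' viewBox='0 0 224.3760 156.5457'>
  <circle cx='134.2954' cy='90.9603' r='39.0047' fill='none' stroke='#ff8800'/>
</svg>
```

(bCNC post)
(Date: synthetic)
G21
G90
G0 X173.3001 Y65.5854
M3 S281
G1 X161.8759 Y93.1659 F2092
G1 X134.2954 Y104.5901
G1 X106.7149 Y93.1659
G1 X95.2907 Y65.5854
G1 X106.7149 Y38.0049
G1 X134.2954 Y26.5807
G1 X161.8759 Y38.0049
G1 X173.3001 Y65.5854
M5
G0 X0.0000 Y0.0000

Since the viewBox matches the mm dimensions, user units are millimetres directly. The only transform is the Y-flip y_m = 156.5457 − y_svg.

Shape 1 is a circle drawn with `<circle>`. Its stroke #ff8800 means engrave at S281, F2092. After flipping Y the toolpath is (173.3001,65.5854) → (161.8759,93.1659) → (134.2954,104.5901) → (106.7149,93.1659) → (95.2907,65.5854) → (106.7149,38.0049) → (134.2954,26.5807) → (161.8759,38.0049) → (173.3001,65.5854), returning to the start.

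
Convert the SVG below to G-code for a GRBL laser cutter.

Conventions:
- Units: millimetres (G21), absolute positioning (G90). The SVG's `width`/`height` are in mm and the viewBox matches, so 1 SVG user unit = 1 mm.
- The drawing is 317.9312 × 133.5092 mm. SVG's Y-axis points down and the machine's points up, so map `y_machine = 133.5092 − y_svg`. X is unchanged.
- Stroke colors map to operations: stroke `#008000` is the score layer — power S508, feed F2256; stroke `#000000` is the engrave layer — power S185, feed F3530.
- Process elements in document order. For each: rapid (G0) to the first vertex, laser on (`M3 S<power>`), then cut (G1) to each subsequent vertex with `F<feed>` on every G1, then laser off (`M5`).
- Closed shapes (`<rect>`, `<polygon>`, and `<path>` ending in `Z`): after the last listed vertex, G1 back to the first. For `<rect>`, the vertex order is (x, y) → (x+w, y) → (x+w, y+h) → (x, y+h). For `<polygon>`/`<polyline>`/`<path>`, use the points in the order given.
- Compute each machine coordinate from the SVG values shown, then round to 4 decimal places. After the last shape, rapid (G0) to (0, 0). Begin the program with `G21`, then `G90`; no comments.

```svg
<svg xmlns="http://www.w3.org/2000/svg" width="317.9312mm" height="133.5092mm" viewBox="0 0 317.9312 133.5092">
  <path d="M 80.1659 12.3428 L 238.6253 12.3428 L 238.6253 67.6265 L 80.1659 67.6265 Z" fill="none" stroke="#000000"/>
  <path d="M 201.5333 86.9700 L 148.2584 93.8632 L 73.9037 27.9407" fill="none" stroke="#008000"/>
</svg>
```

1 u = 1 mm; y_m = 133.5092 − y.

[1] `<path>` rectangle, #000000→engrave S185 F3530: (80.1659,121.1664) → (238.6253,121.1664) → (238.6253,65.8827) → (80.1659,65.8827) → (80.1659,121.1664) (closed)

[2] `<path>` open polyline, #008000→score S508 F2256: (201.5333,46.5392) → (148.2584,39.6460) → (73.9037,105.5685)

G21
G90
G0 X80.1659 Y121.1664
M3 S185
G1 X238.6253 Y121.1664 F3530
G1 X238.6253 Y65.8827 F3530
G1 X80.1659 Y65.8827 F3530
G1 X80.1659 Y121.1664 F3530
M5
G0 X201.5333 Y46.5392
M3 S508
G1 X148.2584 Y39.6460 F2256
G1 X73.9037 Y105.5685 F2256
M5
G0 X0.0000 Y0.0000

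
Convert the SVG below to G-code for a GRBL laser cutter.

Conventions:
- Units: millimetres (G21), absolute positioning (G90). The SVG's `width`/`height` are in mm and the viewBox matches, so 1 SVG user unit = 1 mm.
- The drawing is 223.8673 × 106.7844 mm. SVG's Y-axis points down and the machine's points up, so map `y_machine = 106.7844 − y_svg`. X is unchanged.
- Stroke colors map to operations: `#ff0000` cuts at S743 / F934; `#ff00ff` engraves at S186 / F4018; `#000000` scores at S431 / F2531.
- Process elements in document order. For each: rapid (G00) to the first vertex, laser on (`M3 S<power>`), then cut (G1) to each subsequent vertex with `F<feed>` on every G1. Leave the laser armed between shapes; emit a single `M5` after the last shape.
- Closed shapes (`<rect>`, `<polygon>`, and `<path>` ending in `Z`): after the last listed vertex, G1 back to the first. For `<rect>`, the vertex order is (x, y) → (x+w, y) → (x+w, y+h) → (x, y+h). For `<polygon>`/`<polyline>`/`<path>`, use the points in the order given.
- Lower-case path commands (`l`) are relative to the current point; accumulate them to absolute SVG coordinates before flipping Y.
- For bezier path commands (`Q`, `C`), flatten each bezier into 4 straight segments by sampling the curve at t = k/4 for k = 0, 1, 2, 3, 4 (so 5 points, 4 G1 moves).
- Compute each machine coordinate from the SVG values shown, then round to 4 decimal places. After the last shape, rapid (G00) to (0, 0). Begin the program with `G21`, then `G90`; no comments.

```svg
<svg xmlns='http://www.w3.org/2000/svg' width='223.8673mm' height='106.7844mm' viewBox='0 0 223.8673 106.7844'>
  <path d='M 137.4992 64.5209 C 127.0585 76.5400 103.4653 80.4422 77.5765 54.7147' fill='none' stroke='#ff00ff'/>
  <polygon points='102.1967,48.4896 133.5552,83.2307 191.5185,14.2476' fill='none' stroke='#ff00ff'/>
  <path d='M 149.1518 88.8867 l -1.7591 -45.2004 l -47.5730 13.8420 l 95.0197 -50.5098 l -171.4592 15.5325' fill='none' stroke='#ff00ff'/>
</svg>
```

G21
G90
G00 X137.4992 Y42.2635
M3 S186
G1 X127.3722 Y35.1072 F4018
G1 X113.3309 Y33.0116 F4018
G1 X96.3930 Y37.9935 F4018
G1 X77.5765 Y52.0697 F4018
G00 X102.1967 Y58.2948
M3 S186
G1 X133.5552 Y23.5537 F4018
G1 X191.5185 Y92.5368 F4018
G1 X102.1967 Y58.2948 F4018
G00 X149.1518 Y17.8977
M3 S186
G1 X147.3927 Y63.0981 F4018
G1 X99.8197 Y49.2561 F4018
G1 X194.8394 Y99.7659 F4018
G1 X23.3802 Y84.2334 F4018
M5
G00 X0.0000 Y0.0000

Since the viewBox matches the mm dimensions, user units are millimetres directly. The only transform is the Y-flip y_m = 106.7844 − y_svg.

Shape 1 is a cubic bezier drawn with `<path>`. Its stroke #ff00ff means engrave at S186, F4018. After flipping Y the toolpath is (137.4992,42.2635) → (127.3722,35.1072) → (113.3309,33.0116) → (96.3930,37.9935) → (77.5765,52.0697).

Shape 2 is a closed polygon drawn with `<polygon>`. Its stroke #ff00ff means engrave at S186, F4018. After flipping Y the toolpath is (102.1967,58.2948) → (133.5552,23.5537) → (191.5185,92.5368) → (102.1967,58.2948), returning to the start.

Shape 3 is a open polyline drawn with `<path>`. Its stroke #ff00ff means engrave at S186, F4018. After flipping Y the toolpath is (149.1518,17.8977) → (147.3927,63.0981) → (99.8197,49.2561) → (194.8394,99.7659) → (23.3802,84.2334).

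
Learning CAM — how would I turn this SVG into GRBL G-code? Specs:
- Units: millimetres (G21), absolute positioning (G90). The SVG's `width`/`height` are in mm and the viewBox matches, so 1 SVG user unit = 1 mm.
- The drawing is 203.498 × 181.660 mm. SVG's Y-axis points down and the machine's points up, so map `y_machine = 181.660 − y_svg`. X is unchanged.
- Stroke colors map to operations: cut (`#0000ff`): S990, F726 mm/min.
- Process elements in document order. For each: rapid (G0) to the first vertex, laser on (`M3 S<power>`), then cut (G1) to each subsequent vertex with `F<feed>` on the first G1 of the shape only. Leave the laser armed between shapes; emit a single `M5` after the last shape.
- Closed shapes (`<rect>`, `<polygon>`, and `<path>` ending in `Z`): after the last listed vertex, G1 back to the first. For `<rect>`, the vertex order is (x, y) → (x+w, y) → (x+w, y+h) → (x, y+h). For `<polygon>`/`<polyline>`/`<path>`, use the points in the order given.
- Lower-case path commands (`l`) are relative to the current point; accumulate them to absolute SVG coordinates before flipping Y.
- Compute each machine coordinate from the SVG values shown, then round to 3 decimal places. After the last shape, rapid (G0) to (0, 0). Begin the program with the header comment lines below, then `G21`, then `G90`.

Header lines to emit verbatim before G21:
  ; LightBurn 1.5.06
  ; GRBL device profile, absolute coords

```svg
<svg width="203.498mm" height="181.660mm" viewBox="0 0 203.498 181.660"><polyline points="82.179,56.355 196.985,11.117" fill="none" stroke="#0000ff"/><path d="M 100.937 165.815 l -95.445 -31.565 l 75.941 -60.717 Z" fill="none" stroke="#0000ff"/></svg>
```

; LightBurn 1.5.06
; GRBL device profile, absolute coords
G21
G90
G0 X82.179 Y125.305
M3 S990
G1 X196.985 Y170.543 F726
G0 X100.937 Y15.845
M3 S990
G1 X5.492 Y47.410 F726
G1 X81.433 Y108.127
G1 X100.937 Y15.845
M5
G0 X0.000 Y0.000

Since the viewBox matches the mm dimensions, user units are millimetres directly. The only transform is the Y-flip y_m = 181.660 − y_svg.

Shape 1 is a line segment drawn with `<polyline>`. Its stroke #0000ff means cut at S990, F726. After flipping Y the toolpath is (82.179,125.305) → (196.985,170.543).

Shape 2 is a closed polygon drawn with `<path>`. Its stroke #0000ff means cut at S990, F726. After flipping Y the toolpath is (100.937,15.845) → (5.492,47.410) → (81.433,108.127) → (100.937,15.845), returning to the start.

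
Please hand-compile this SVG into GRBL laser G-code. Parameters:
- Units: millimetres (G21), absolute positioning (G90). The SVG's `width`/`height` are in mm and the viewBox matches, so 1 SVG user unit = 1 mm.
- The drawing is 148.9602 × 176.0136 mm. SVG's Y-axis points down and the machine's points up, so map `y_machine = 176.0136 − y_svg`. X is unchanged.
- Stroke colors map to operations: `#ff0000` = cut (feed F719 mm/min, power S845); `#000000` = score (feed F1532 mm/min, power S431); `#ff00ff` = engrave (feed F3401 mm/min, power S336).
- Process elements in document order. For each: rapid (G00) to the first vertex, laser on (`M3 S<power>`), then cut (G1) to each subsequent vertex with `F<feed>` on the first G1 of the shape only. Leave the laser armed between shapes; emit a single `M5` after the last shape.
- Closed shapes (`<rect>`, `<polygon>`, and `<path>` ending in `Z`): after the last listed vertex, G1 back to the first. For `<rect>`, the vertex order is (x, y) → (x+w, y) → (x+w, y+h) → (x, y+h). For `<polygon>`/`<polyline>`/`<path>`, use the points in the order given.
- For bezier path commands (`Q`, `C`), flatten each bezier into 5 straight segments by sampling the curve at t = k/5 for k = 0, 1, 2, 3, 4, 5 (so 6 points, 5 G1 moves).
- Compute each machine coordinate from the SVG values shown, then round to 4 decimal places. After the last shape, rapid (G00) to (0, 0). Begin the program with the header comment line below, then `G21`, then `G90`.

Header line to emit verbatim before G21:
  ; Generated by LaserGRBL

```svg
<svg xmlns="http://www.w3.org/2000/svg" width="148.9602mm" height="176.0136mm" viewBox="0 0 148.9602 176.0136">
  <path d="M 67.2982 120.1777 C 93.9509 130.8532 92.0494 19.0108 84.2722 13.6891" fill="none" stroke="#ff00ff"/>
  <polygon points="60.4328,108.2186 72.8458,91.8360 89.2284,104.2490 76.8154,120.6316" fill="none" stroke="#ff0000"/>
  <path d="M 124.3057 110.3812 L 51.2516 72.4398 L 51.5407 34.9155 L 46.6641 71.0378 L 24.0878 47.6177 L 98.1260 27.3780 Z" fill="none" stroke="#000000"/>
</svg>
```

Since the viewBox matches the mm dimensions, user units are millimetres directly. The only transform is the Y-flip y_m = 176.0136 − y_svg.

Shape 1 is a cubic bezier drawn with `<path>`. Its stroke #ff00ff means engrave at S336, F3401. After flipping Y the toolpath is (67.2982,55.8359) → (80.0447,62.3004) → (87.0268,87.1754) → (89.3331,119.4670) → (88.0520,148.1813) → (84.2722,162.3245).

Shape 2 is a regular polygon drawn with `<polygon>`. Its stroke #ff0000 means cut at S845, F719. After flipping Y the toolpath is (60.4328,67.7950) → (72.8458,84.1776) → (89.2284,71.7646) → (76.8154,55.3820) → (60.4328,67.7950), returning to the start.

Shape 3 is a closed polygon drawn with `<path>`. Its stroke #000000 means score at S431, F1532. After flipping Y the toolpath is (124.3057,65.6324) → (51.2516,103.5738) → (51.5407,141.0981) → (46.6641,104.9758) → (24.0878,128.3959) → (98.1260,148.6356) → (124.3057,65.6324), returning to the start.

; Generated by LaserGRBL
G21
G90
G00 X67.2982 Y55.8359
M3 S336
G1 X80.0447 Y62.3004 F3401
G1 X87.0268 Y87.1754
G1 X89.3331 Y119.4670
G1 X88.0520 Y148.1813
G1 X84.2722 Y162.3245
G00 X60.4328 Y67.7950
M3 S845
G1 X72.8458 Y84.1776 F719
G1 X89.2284 Y71.7646
G1 X76.8154 Y55.3820
G1 X60.4328 Y67.7950
G00 X124.3057 Y65.6324
M3 S431
G1 X51.2516 Y103.5738 F1532
G1 X51.5407 Y141.0981
G1 X46.6641 Y104.9758
G1 X24.0878 Y128.3959
G1 X98.1260 Y148.6356
G1 X124.3057 Y65.6324
M5
G00 X0.0000 Y0.0000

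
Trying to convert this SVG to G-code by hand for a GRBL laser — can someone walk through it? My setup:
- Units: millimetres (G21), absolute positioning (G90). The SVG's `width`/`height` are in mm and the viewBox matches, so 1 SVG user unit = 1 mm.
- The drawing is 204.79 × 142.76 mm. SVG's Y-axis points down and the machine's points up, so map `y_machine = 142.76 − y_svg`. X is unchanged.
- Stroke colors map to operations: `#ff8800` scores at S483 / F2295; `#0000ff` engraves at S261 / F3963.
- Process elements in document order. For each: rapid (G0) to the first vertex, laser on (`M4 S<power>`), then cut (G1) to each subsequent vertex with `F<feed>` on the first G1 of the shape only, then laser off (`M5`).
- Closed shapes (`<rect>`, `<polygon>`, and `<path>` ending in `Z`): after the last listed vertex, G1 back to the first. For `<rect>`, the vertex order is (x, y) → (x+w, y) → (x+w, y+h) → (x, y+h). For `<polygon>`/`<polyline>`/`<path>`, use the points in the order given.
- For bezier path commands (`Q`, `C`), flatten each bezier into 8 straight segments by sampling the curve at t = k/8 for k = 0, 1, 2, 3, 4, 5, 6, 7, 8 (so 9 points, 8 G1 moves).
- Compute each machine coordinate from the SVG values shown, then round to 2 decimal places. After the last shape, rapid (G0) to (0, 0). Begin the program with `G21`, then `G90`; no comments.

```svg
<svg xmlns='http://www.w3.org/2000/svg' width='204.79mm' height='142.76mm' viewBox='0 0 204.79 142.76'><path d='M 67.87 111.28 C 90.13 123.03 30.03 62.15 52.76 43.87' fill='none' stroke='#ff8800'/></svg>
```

1 u = 1 mm; y_m = 142.76 − y.

[1] `<path>` cubic bezier, #ff8800→score S483 F2295: (67.87,31.48) → (72.68,30.25) → (71.70,34.49) → (66.88,42.83) → (60.14,53.92) → (53.42,66.43) → (48.66,78.99) → (47.80,90.26) → (52.76,98.89)

G21
G90
G0 X67.87 Y31.48
M4 S483
G1 X72.68 Y30.25 F2295
G1 X71.70 Y34.49
G1 X66.88 Y42.83
G1 X60.14 Y53.92
G1 X53.42 Y66.43
G1 X48.66 Y78.99
G1 X47.80 Y90.26
G1 X52.76 Y98.89
M5
G0 X0.00 Y0.00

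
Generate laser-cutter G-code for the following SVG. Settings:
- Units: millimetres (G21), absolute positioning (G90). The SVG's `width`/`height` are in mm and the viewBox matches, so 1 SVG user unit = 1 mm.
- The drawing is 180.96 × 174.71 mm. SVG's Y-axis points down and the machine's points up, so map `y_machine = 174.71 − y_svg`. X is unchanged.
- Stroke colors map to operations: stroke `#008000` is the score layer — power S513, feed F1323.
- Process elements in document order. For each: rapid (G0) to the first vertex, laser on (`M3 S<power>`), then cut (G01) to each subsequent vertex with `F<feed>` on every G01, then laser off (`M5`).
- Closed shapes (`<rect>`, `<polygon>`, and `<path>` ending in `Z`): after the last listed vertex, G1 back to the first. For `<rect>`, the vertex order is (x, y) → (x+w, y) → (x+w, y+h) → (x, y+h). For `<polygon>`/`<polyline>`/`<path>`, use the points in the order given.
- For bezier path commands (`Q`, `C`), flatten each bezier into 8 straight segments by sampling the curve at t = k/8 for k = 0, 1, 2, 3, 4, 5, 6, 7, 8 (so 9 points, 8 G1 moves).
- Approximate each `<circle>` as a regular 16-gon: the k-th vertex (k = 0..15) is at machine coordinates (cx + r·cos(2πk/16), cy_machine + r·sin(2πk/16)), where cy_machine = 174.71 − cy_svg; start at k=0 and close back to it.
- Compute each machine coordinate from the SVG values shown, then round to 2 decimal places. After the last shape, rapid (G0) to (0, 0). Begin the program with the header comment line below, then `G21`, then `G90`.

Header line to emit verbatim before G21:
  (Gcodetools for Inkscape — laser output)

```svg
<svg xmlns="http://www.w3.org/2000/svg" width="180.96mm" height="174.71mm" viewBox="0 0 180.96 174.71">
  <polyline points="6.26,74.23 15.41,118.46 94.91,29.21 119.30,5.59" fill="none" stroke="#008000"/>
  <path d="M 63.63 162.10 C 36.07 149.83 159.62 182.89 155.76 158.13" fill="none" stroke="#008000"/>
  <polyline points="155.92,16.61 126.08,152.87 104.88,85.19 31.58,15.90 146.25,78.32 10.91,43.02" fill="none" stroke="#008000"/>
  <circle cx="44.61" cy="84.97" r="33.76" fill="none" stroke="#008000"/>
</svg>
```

(Gcodetools for Inkscape — laser output)
G21
G90
G0 X6.26 Y100.48
M3 S513
G01 X15.41 Y56.25 F1323
G01 X94.91 Y145.50 F1323
G01 X119.30 Y169.12 F1323
M5
G0 X63.63 Y12.61
M3 S513
G01 X59.83 Y15.29 F1323
G01 X66.94 Y14.92 F1323
G01 X81.69 Y12.73 F1323
G01 X100.81 Y9.91 F1323
G01 X121.04 Y7.68 F1323
G01 X139.12 Y7.24 F1323
G01 X151.78 Y9.80 F1323
G01 X155.76 Y16.58 F1323
M5
G0 X155.92 Y158.10
M3 S513
G01 X126.08 Y21.84 F1323
G01 X104.88 Y89.52 F1323
G01 X31.58 Y158.81 F1323
G01 X146.25 Y96.39 F1323
G01 X10.91 Y131.69 F1323
M5
G0 X78.37 Y89.74
M3 S513
G01 X75.80 Y102.66 F1323
G01 X68.48 Y113.61 F1323
G01 X57.53 Y120.93 F1323
G01 X44.61 Y123.50 F1323
G01 X31.69 Y120.93 F1323
G01 X20.74 Y113.61 F1323
G01 X13.42 Y102.66 F1323
G01 X10.85 Y89.74 F1323
G01 X13.42 Y76.82 F1323
G01 X20.74 Y65.87 F1323
G01 X31.69 Y58.55 F1323
G01 X44.61 Y55.98 F1323
G01 X57.53 Y58.55 F1323
G01 X68.48 Y65.87 F1323
G01 X75.80 Y76.82 F1323
G01 X78.37 Y89.74 F1323
M5
G0 X0.00 Y0.00

viewBox `0 0 180.96 174.71` with mm width/height → 1 unit = 1 mm. Flip: y_m = 174.71 − y_svg.

**Shape 1** — `<polyline>` open polyline, stroke `#008000` → score (S513, F1323). Machine vertices: (6.26,100.48) → (15.41,56.25) → (94.91,145.50) → (119.30,169.12). Open path.

**Shape 2** — `<path>` cubic bezier, stroke `#008000` → score (S513, F1323). Control points (SVG): P0=(63.63,162.10), P1=(36.07,149.83), P2=(159.62,182.89), P3=(155.76,158.13); sampled at t=k/8. Machine vertices: (63.63,12.61) → (59.83,15.29) → (66.94,14.92) → (81.69,12.73) → (100.81,9.91) → (121.04,7.68) → (139.12,7.24) → (151.78,9.80) → (155.76,16.58). Open path.

**Shape 3** — `<polyline>` open polyline, stroke `#008000` → score (S513, F1323). Machine vertices: (155.92,158.10) → (126.08,21.84) → (104.88,89.52) → (31.58,158.81) → (146.25,96.39) → (10.91,131.69). Open path.

**Shape 4** — `<circle>` circle, stroke `#008000` → score (S513, F1323). Machine vertices: (78.37,89.74) → (75.80,102.66) → (68.48,113.61) → (57.53,120.93) → (44.61,123.50) → (31.69,120.93) → (20.74,113.61) → (13.42,102.66) → (10.85,89.74) → (13.42,76.82) → (20.74,65.87) → (31.69,58.55) → (44.61,55.98) → (57.53,58.55) → (68.48,65.87) → (75.80,76.82) → (78.37,89.74). Closed: final G1 returns to the first vertex.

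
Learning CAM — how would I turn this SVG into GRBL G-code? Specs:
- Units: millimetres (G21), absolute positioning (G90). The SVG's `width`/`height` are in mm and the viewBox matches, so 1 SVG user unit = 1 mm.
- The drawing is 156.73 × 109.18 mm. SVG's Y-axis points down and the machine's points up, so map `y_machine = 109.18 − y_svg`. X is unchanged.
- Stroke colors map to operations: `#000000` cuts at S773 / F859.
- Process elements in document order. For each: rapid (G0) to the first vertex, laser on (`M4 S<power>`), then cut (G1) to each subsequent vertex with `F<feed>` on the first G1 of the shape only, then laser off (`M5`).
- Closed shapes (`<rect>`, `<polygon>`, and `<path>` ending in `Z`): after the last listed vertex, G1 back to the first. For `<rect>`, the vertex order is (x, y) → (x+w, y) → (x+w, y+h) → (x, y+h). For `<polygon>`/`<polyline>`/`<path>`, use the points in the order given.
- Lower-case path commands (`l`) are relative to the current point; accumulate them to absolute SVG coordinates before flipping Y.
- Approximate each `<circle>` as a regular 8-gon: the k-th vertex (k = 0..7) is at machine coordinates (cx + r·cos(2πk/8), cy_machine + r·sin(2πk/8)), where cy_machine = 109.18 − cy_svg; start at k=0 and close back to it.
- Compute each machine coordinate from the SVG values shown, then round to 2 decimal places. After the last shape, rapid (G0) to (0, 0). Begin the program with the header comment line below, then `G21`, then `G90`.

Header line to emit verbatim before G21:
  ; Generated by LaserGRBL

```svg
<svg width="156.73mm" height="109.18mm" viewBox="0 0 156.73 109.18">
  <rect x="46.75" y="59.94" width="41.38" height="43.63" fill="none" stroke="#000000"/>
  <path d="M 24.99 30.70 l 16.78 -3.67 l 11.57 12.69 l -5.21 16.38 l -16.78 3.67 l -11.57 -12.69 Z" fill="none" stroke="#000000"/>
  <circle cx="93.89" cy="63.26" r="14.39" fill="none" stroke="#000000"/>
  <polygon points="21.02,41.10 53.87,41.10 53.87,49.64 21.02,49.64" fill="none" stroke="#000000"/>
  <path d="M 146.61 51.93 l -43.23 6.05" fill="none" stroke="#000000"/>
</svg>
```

1 u = 1 mm; y_m = 109.18 − y.

[1] `<rect>` rectangle, #000000→cut S773 F859: (46.75,49.24) → (88.13,49.24) → (88.13,5.61) → (46.75,5.61) → (46.75,49.24) (closed)

[2] `<path>` regular polygon, #000000→cut S773 F859: (24.99,78.48) → (41.77,82.15) → (53.34,69.46) → (48.13,53.08) → (31.35,49.41) → (19.78,62.10) → (24.99,78.48) (closed)

[3] `<circle>` circle, #000000→cut S773 F859: (108.28,45.92) → (104.07,56.10) → (93.89,60.31) → (83.71,56.10) → (79.50,45.92) → (83.71,35.74) → (93.89,31.53) → (104.07,35.74) → (108.28,45.92) (closed)

[4] `<polygon>` rectangle, #000000→cut S773 F859: (21.02,68.08) → (53.87,68.08) → (53.87,59.54) → (21.02,59.54) → (21.02,68.08) (closed)

[5] `<path>` line segment, #000000→cut S773 F859: (146.61,57.25) → (103.38,51.20)

; Generated by LaserGRBL
G21
G90
G0 X46.75 Y49.24
M4 S773
G1 X88.13 Y49.24 F859
G1 X88.13 Y5.61
G1 X46.75 Y5.61
G1 X46.75 Y49.24
M5
G0 X24.99 Y78.48
M4 S773
G1 X41.77 Y82.15 F859
G1 X53.34 Y69.46
G1 X48.13 Y53.08
G1 X31.35 Y49.41
G1 X19.78 Y62.10
G1 X24.99 Y78.48
M5
G0 X108.28 Y45.92
M4 S773
G1 X104.07 Y56.10 F859
G1 X93.89 Y60.31
G1 X83.71 Y56.10
G1 X79.50 Y45.92
G1 X83.71 Y35.74
G1 X93.89 Y31.53
G1 X104.07 Y35.74
G1 X108.28 Y45.92
M5
G0 X21.02 Y68.08
M4 S773
G1 X53.87 Y68.08 F859
G1 X53.87 Y59.54
G1 X21.02 Y59.54
G1 X21.02 Y68.08
M5
G0 X146.61 Y57.25
M4 S773
G1 X103.38 Y51.20 F859
M5
G0 X0.00 Y0.00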